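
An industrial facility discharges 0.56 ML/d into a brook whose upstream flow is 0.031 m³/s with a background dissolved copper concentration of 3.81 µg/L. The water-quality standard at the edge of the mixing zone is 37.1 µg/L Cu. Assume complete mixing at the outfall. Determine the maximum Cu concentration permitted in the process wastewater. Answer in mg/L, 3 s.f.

0.56 ML/d = 0.006481 m³/s.
3.81 µg/L = 0.00381 mg/L.
37.1 µg/L = 0.0371 mg/L.
Mass balance: 0.0371·0.03748 = 0.006481·Cₑ + 0.031·0.00381.
Cₑ = (0.001391 − 0.0001181) / 0.006481 = 0.1963 mg/L.

0.196 mg/L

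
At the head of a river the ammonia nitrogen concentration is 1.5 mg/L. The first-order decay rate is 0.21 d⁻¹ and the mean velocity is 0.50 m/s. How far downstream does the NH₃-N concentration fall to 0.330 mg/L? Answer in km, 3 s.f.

311 km

From C = C₀·e^(−kt), t = ln(C₀/C)/k = ln(1.5/0.330)/0.21 = 1.514/0.21 = 7.21 d.
Distance = v·t = 0.50 m/s × 6.23e+05 s = 3.115e+05 m = 311.5 km.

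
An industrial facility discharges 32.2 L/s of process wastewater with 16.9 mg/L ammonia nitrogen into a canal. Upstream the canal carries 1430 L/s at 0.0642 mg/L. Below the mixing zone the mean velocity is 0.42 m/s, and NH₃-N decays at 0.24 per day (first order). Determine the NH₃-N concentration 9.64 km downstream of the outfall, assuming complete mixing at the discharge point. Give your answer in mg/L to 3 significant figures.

32.2 L/s = 0.0322 m³/s.
1430 L/s = 1.43 m³/s.
After complete mixing, C₀ = (0.0322·16.9 + 1.43·0.0642) / 1.462 = 0.435 mg/L.
Travel time t = 9640 m / 0.42 m/s = 2.295e+04 s = 0.2657 d.
C = 0.435·exp(−0.24·0.2657) = 0.435·0.9382 = 0.4081 mg/L.

0.408 mg/L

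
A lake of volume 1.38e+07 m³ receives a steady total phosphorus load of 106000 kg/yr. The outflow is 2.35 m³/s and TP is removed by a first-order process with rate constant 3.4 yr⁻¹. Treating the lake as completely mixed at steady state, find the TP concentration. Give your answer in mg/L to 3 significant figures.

0.875 mg/L

Outflow Q = 2.35 m³/s × 3.156e+07 s/yr = 7.416e+07 m³/yr.
Steady-state CSTR mass balance: W = Q·C + k·V·C, so C = W/(Q + kV).
Q + kV = 7.416e+07 + 3.4·1.38e+07 = 1.211e+08 m³/yr.
C = 106000/1.211e+08 = 0.0008755 kg/m³ = 0.8755 mg/L.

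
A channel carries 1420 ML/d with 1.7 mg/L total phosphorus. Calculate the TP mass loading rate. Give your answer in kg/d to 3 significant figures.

2410 kg/d

1420 ML/d = 16.44 m³/s.
Mass flux = Q·C = 16.44 m³/s × 1.7 g/m³ = 27.94 g/s.
= 27.94 g/s × 86.4 = 2414 kg/d.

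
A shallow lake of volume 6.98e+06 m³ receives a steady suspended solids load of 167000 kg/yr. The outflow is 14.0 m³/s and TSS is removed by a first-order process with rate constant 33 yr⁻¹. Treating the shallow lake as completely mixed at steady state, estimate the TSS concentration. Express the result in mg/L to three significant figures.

Outflow Q = 14.0 m³/s × 3.156e+07 s/yr = 4.418e+08 m³/yr.
Steady-state CSTR mass balance: W = Q·C + k·V·C, so C = W/(Q + kV).
Q + kV = 4.418e+08 + 33·6.98e+06 = 6.721e+08 m³/yr.
C = 167000/6.721e+08 = 0.0002485 kg/m³ = 0.2485 mg/L.

0.248 mg/L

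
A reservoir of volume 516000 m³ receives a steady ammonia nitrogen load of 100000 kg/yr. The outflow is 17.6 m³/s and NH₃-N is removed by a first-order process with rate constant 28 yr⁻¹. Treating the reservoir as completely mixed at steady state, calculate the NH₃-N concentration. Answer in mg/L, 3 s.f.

0.175 mg/L

Outflow Q = 17.6 m³/s × 3.156e+07 s/yr = 5.554e+08 m³/yr.
Steady-state CSTR mass balance: W = Q·C + k·V·C, so C = W/(Q + kV).
Q + kV = 5.554e+08 + 28·516000 = 5.699e+08 m³/yr.
C = 100000/5.699e+08 = 0.0001755 kg/m³ = 0.1755 mg/L.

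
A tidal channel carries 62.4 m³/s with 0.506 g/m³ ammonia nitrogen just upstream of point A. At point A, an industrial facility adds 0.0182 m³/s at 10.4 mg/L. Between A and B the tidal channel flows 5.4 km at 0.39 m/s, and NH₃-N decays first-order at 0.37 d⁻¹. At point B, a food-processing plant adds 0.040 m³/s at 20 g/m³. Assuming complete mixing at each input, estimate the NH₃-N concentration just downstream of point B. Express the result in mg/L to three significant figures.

After input A: C = (62.4·0.506 + 0.0182·10.4) / 62.42 = 0.5089 mg/L.
Over the 5.4 km reach to input B (t = 1.385e+04 s = 0.1603 d), decay gives C = 0.5089·exp(−0.37·0.1603) = 0.4796 mg/L.
After input B: C = (62.42·0.4796 + 0.04·20) / 62.46 = 0.4921 mg/L.

0.492 mg/L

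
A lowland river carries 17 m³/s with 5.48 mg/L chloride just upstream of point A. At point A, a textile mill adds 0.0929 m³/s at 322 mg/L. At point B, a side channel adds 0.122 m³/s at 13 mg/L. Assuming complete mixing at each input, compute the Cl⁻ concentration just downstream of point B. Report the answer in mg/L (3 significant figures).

7.24 mg/L

After input A: C = (17·5.48 + 0.0929·322) / 17.09 = 7.2 mg/L.
After input B: C = (17.09·7.2 + 0.122·13) / 17.21 = 7.241 mg/L.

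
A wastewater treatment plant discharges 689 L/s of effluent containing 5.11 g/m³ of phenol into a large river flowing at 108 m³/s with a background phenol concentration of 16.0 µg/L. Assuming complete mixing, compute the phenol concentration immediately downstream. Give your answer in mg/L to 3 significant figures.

689 L/s = 0.689 m³/s.
16.0 µg/L = 0.016 mg/L.
Flow-weighted mixing gives C = (0.689·5.11 + 108·0.016) / (0.689 + 108) = 5.249/108.7 = 0.04829 mg/L.

0.0483 mg/L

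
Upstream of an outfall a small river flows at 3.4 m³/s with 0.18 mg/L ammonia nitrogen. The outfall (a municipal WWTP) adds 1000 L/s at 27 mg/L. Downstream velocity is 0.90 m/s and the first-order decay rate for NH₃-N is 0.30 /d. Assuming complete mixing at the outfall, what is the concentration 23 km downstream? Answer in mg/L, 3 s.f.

5.74 mg/L

1000 L/s = 1 m³/s.
After complete mixing, C₀ = (1·27 + 3.4·0.18) / 4.4 = 6.275 mg/L.
Travel time t = 2.3e+04 m / 0.90 m/s = 2.556e+04 s = 0.2958 d.
C = 6.275·exp(−0.30·0.2958) = 6.275·0.9151 = 5.743 mg/L.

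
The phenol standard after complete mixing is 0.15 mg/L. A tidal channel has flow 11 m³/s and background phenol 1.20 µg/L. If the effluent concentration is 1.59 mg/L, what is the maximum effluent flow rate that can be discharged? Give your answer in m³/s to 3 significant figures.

1.14 m³/s

1.20 µg/L = 0.0012 mg/L.
Mass balance at complete mixing: C_std·(Q_w + Q_r) = Q_w·C_e + Q_r·C_b.
Rearranging, Q_w = Q_r·(C_std − C_b)/(C_e − C_std) = 11·(0.15 − 0.0012) / (1.59 − 0.15) = 1.137 m³/s.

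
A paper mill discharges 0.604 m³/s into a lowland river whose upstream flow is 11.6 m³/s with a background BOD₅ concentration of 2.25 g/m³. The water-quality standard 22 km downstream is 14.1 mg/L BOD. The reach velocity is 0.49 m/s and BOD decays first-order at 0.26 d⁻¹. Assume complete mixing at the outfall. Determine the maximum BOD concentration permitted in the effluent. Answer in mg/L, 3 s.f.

283 mg/L

Travel time to the compliance point: t = 2.2e+04/0.49 = 4.49e+04 s = 0.5197 d; decay factor exp(−0.26·0.5197) = 0.8736.
So the concentration just after mixing may be at most 14.1/0.8736 = 16.14 mg/L.
Mass balance: 16.14·12.2 = 0.604·Cₑ + 11.6·2.25.
Cₑ = (197 − 26.1) / 0.604 = 282.9 mg/L.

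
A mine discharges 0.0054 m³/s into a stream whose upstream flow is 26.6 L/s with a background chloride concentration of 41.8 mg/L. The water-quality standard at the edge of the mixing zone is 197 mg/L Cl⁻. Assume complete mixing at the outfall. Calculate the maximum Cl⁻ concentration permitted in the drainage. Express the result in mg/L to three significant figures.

26.6 L/s = 0.0266 m³/s.
Mass balance: 197·0.032 = 0.0054·Cₑ + 0.0266·41.8.
Cₑ = (6.304 − 1.112) / 0.0054 = 961.5 mg/L.

962 mg/L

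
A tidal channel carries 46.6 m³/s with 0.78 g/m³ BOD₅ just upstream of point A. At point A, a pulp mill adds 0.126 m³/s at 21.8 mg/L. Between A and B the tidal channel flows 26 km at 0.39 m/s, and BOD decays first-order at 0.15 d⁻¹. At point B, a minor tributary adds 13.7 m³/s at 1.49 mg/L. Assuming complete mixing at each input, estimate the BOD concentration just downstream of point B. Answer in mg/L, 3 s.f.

0.914 mg/L

After input A: C = (46.6·0.78 + 0.126·21.8) / 46.73 = 0.8367 mg/L.
Over the 26 km reach to input B (t = 6.667e+04 s = 0.7716 d), decay gives C = 0.8367·exp(−0.15·0.7716) = 0.7452 mg/L.
After input B: C = (46.73·0.7452 + 13.7·1.49) / 60.43 = 0.9141 mg/L.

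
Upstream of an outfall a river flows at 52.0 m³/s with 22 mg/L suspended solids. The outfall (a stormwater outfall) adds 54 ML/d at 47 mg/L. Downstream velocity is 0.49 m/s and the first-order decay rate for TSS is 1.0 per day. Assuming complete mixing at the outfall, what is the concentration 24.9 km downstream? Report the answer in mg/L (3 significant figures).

54 ML/d = 0.625 m³/s.
After complete mixing, C₀ = (0.625·47 + 52·22) / 52.62 = 22.3 mg/L.
Travel time t = 2.49e+04 m / 0.49 m/s = 5.082e+04 s = 0.5882 d.
C = 22.3·exp(−1.0·0.5882) = 22.3·0.5554 = 12.38 mg/L.

12.4 mg/L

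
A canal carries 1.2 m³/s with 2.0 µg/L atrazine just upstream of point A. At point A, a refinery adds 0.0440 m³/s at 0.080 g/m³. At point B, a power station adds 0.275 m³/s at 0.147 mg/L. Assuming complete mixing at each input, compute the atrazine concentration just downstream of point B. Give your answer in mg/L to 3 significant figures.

0.0305 mg/L

2.0 µg/L = 0.002 mg/L.
After input A: C = (1.2·0.002 + 0.044·0.08) / 1.244 = 0.004759 mg/L.
After input B: C = (1.244·0.004759 + 0.275·0.147) / 1.519 = 0.03051 mg/L.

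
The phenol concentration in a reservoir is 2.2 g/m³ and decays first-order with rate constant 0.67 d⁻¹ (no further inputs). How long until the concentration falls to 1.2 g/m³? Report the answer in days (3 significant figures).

t = ln(C₀/C)/k = ln(2.2/1.2)/0.67 = 0.6061/0.67 = 0.9047 d.

0.905 d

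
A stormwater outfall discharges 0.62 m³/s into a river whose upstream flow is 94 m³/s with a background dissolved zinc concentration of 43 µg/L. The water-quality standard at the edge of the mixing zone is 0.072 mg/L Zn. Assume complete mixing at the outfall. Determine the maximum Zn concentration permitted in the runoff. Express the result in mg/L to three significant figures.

4.47 mg/L

43 µg/L = 0.043 mg/L.
Mass balance: 0.072·94.62 = 0.62·Cₑ + 94·0.043.
Cₑ = (6.813 − 4.042) / 0.62 = 4.469 mg/L.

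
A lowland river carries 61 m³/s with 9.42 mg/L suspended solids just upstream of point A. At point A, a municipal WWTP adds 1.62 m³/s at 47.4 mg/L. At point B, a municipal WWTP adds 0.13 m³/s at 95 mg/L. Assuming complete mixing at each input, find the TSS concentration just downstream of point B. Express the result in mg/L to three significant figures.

10.6 mg/L

After input A: C = (61·9.42 + 1.62·47.4) / 62.62 = 10.4 mg/L.
After input B: C = (62.62·10.4 + 0.13·95) / 62.75 = 10.58 mg/L.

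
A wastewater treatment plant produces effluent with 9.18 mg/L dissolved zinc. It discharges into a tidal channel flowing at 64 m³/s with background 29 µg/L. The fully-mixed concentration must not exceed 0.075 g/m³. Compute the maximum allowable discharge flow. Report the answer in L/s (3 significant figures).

29 µg/L = 0.029 mg/L.
Mass balance at complete mixing: C_std·(Q_w + Q_r) = Q_w·C_e + Q_r·C_b.
Rearranging, Q_w = Q_r·(C_std − C_b)/(C_e − C_std) = 64·(0.075 − 0.029) / (9.18 − 0.075) = 0.3233 m³/s.
= 323.3 L/s.

323 L/s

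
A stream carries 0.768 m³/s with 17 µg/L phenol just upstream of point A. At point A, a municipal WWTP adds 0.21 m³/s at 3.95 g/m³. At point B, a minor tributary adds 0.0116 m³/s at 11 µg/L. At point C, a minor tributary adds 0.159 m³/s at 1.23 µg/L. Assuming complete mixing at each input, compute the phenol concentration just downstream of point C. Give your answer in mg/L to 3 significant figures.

17 µg/L = 0.017 mg/L.
After input A: C = (0.768·0.017 + 0.21·3.95) / 0.978 = 0.8615 mg/L.
11 µg/L = 0.011 mg/L.
After input B: C = (0.978·0.8615 + 0.0116·0.011) / 0.9896 = 0.8515 mg/L.
1.23 µg/L = 0.00123 mg/L.
After input C: C = (0.9896·0.8515 + 0.159·0.00123) / 1.149 = 0.7338 mg/L.

0.734 mg/L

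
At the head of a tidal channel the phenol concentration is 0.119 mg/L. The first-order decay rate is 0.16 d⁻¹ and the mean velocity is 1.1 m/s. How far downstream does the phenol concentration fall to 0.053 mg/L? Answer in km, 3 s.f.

480 km

From C = C₀·e^(−kt), t = ln(C₀/C)/k = ln(0.119/0.053)/0.16 = 0.8088/0.16 = 5.055 d.
Distance = v·t = 1.1 m/s × 4.368e+05 s = 4.804e+05 m = 480.4 km.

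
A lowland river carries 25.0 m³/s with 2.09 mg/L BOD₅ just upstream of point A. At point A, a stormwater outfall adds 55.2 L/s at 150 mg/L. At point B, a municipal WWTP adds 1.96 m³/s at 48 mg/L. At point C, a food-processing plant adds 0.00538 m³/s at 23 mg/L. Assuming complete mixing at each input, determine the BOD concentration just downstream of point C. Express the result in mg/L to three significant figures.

5.73 mg/L

55.2 L/s = 0.0552 m³/s.
After input A: C = (25·2.09 + 0.0552·150) / 25.06 = 2.416 mg/L.
After input B: C = (25.06·2.416 + 1.96·48) / 27.02 = 5.723 mg/L.
After input C: C = (27.02·5.723 + 0.00538·23) / 27.02 = 5.727 mg/L.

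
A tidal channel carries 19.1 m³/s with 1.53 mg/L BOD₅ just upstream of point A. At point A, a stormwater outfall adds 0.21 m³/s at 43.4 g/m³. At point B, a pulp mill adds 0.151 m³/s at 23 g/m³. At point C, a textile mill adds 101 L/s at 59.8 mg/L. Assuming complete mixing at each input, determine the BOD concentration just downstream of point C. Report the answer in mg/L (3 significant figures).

After input A: C = (19.1·1.53 + 0.21·43.4) / 19.31 = 1.985 mg/L.
After input B: C = (19.31·1.985 + 0.151·23) / 19.46 = 2.148 mg/L.
101 L/s = 0.101 m³/s.
After input C: C = (19.46·2.148 + 0.101·59.8) / 19.56 = 2.446 mg/L.

2.45 mg/L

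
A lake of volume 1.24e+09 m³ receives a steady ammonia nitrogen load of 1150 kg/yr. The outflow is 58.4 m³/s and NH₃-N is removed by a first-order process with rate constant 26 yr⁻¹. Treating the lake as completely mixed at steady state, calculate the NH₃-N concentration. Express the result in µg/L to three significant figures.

Outflow Q = 58.4 m³/s × 3.156e+07 s/yr = 1.843e+09 m³/yr.
Steady-state CSTR mass balance: W = Q·C + k·V·C, so C = W/(Q + kV).
Q + kV = 1.843e+09 + 26·1.24e+09 = 3.408e+10 m³/yr.
C = 1150/3.408e+10 = 3.374e-08 kg/m³ = 3.374e-05 mg/L = 0.03374 µg/L.

0.0337 µg/L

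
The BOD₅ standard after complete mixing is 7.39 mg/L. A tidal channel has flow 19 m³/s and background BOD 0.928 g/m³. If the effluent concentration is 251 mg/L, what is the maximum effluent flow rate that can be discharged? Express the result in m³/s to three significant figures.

Mass balance at complete mixing: C_std·(Q_w + Q_r) = Q_w·C_e + Q_r·C_b.
Rearranging, Q_w = Q_r·(C_std − C_b)/(C_e − C_std) = 19·(7.39 − 0.928) / (251 − 7.39) = 0.504 m³/s.

0.504 m³/s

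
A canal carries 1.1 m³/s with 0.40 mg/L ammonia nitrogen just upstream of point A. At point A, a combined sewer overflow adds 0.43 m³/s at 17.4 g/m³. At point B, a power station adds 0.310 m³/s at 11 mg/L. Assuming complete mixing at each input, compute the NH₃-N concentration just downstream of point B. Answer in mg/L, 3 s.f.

6.16 mg/L

After input A: C = (1.1·0.4 + 0.43·17.4) / 1.53 = 5.178 mg/L.
After input B: C = (1.53·5.178 + 0.31·11) / 1.84 = 6.159 mg/L.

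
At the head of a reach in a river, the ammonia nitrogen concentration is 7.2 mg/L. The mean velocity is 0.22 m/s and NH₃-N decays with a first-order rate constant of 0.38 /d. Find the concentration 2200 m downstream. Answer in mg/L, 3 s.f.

Travel time t = 2200 m / 0.22 m/s = 2200/0.22 = 1e+04 s = 0.1157 d.
First-order decay: C = 7.2·exp(−0.38·0.1157) = 7.2·0.957 = 6.89 mg/L.

6.89 mg/L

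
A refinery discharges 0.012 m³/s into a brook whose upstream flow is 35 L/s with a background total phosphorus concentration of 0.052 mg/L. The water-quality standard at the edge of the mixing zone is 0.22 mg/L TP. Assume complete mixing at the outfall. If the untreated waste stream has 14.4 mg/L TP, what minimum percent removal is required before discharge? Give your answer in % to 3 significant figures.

35 L/s = 0.035 m³/s.
Mass balance: 0.22·0.047 = 0.012·Cₑ + 0.035·0.052.
Cₑ = (0.01034 − 0.00182) / 0.012 = 0.71 mg/L.
Required removal = 1 − 0.71/14.4 = 95.07 %.

95.1 %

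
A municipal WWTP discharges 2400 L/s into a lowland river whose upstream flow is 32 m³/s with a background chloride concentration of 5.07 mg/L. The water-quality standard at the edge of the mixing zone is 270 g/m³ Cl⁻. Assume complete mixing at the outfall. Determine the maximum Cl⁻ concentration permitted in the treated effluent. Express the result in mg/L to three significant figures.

2400 L/s = 2.4 m³/s.
Mass balance: 270·34.4 = 2.4·Cₑ + 32·5.07.
Cₑ = (9288 − 162.2) / 2.4 = 3802 mg/L.

3800 mg/L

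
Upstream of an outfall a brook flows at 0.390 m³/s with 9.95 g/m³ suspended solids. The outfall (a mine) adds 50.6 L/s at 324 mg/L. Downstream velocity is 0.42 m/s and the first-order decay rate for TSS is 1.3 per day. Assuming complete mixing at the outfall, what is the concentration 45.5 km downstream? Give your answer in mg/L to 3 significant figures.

9.02 mg/L

50.6 L/s = 0.0506 m³/s.
After complete mixing, C₀ = (0.0506·324 + 0.39·9.95) / 0.4406 = 46.02 mg/L.
Travel time t = 4.55e+04 m / 0.42 m/s = 1.083e+05 s = 1.254 d.
C = 46.02·exp(−1.3·1.254) = 46.02·0.1959 = 9.016 mg/L.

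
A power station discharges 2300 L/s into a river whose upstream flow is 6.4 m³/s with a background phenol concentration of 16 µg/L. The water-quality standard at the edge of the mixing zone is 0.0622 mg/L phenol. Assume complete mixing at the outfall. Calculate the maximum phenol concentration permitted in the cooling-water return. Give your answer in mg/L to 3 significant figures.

0.191 mg/L

2300 L/s = 2.3 m³/s.
16 µg/L = 0.016 mg/L.
Mass balance: 0.0622·8.7 = 2.3·Cₑ + 6.4·0.016.
Cₑ = (0.5411 − 0.1024) / 2.3 = 0.1908 mg/L.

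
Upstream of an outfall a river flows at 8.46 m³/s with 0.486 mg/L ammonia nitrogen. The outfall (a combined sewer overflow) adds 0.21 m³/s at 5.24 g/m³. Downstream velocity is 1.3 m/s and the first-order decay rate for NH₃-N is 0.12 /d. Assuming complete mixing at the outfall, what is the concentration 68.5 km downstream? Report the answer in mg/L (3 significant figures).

After complete mixing, C₀ = (0.21·5.24 + 8.46·0.486) / 8.67 = 0.6011 mg/L.
Travel time t = 6.85e+04 m / 1.3 m/s = 5.269e+04 s = 0.6099 d.
C = 0.6011·exp(−0.12·0.6099) = 0.6011·0.9294 = 0.5587 mg/L.

0.559 mg/L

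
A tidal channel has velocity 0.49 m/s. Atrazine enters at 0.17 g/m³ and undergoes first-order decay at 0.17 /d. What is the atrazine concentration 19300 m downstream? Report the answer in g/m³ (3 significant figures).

Travel time t = 19300 m / 0.49 m/s = 1.93e+04/0.49 = 3.939e+04 s = 0.4559 d.
First-order decay: C = 0.17·exp(−0.17·0.4559) = 0.17·0.9254 = 0.1573 g/m³.

0.157 g/m³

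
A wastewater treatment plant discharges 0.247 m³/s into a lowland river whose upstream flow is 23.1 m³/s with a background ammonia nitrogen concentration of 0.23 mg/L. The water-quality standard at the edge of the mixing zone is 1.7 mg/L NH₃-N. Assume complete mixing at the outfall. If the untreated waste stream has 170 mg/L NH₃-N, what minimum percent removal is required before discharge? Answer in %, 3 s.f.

18.1 %

Mass balance: 1.7·23.35 = 0.247·Cₑ + 23.1·0.23.
Cₑ = (39.69 − 5.313) / 0.247 = 139.2 mg/L.
Required removal = 1 − 139.2/170 = 18.13 %.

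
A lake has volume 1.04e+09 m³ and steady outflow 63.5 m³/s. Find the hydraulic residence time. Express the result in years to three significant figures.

0.519 yr

Q = 63.5 m³/s × 3.156e+07 s/yr = 2.004e+09 m³/yr.
Hydraulic residence time τ = V/Q = 1.04e+09/2.004e+09 = 0.519 yr.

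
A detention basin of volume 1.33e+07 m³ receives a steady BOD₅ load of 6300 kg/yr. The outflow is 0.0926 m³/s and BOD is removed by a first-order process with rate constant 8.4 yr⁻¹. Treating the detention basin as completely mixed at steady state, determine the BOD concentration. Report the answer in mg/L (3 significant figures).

Outflow Q = 0.0926 m³/s × 3.156e+07 s/yr = 2.922e+06 m³/yr.
Steady-state CSTR mass balance: W = Q·C + k·V·C, so C = W/(Q + kV).
Q + kV = 2.922e+06 + 8.4·1.33e+07 = 1.146e+08 m³/yr.
C = 6300/1.146e+08 = 5.495e-05 kg/m³ = 0.05495 mg/L.

0.0550 mg/L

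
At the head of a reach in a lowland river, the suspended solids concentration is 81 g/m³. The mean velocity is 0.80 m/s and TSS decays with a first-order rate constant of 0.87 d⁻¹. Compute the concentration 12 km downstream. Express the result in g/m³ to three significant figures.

Travel time t = 12 km / 0.80 m/s = 1.2e+04/0.80 = 1.5e+04 s = 0.1736 d.
First-order decay: C = 81·exp(−0.87·0.1736) = 81·0.8598 = 69.64 g/m³.

69.6 g/m³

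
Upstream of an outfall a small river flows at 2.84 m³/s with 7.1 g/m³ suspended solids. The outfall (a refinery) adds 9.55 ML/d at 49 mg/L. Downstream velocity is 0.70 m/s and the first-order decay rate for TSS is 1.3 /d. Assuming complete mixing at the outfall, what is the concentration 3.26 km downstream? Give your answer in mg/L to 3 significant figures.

8.08 mg/L

9.55 ML/d = 0.1105 m³/s.
After complete mixing, C₀ = (0.1105·49 + 2.84·7.1) / 2.951 = 8.67 mg/L.
Travel time t = 3260 m / 0.70 m/s = 4657 s = 0.0539 d.
C = 8.67·exp(−1.3·0.0539) = 8.67·0.9323 = 8.083 mg/L.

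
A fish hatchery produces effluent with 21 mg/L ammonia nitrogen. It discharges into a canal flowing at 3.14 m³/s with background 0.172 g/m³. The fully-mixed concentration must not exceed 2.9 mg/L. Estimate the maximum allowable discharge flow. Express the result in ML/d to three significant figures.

Mass balance at complete mixing: C_std·(Q_w + Q_r) = Q_w·C_e + Q_r·C_b.
Rearranging, Q_w = Q_r·(C_std − C_b)/(C_e − C_std) = 3.14·(2.9 − 0.172) / (21 − 2.9) = 0.4733 m³/s.
= 40.89 ML/d.

40.9 ML/d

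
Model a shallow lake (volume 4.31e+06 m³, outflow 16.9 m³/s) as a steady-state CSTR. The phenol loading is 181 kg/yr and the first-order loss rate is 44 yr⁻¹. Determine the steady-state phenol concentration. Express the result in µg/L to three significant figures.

0.250 µg/L

Outflow Q = 16.9 m³/s × 3.156e+07 s/yr = 5.333e+08 m³/yr.
Steady-state CSTR mass balance: W = Q·C + k·V·C, so C = W/(Q + kV).
Q + kV = 5.333e+08 + 44·4.31e+06 = 7.23e+08 m³/yr.
C = 181/7.23e+08 = 2.504e-07 kg/m³ = 0.0002504 mg/L = 0.2504 µg/L.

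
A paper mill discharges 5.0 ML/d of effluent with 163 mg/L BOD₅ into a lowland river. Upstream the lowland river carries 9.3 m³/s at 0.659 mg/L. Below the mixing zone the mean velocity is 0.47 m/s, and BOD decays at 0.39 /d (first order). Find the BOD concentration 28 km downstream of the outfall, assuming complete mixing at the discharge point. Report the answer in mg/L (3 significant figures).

5.0 ML/d = 0.05787 m³/s.
After complete mixing, C₀ = (0.05787·163 + 9.3·0.659) / 9.358 = 1.663 mg/L.
Travel time t = 2.8e+04 m / 0.47 m/s = 5.957e+04 s = 0.6895 d.
C = 1.663·exp(−0.39·0.6895) = 1.663·0.7642 = 1.271 mg/L.

1.27 mg/L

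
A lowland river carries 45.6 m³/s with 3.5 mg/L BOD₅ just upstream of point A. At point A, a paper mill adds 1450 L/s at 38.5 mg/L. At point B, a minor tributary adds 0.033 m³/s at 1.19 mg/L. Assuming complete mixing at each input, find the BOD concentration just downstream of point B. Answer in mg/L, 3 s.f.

1450 L/s = 1.45 m³/s.
After input A: C = (45.6·3.5 + 1.45·38.5) / 47.05 = 4.579 mg/L.
After input B: C = (47.05·4.579 + 0.033·1.19) / 47.08 = 4.576 mg/L.

4.58 mg/L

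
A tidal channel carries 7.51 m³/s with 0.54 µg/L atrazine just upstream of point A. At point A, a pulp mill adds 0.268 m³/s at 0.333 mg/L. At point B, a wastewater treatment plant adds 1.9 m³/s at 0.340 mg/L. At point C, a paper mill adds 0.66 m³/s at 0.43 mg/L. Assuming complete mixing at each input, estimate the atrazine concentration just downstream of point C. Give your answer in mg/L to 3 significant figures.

0.0990 mg/L

0.54 µg/L = 0.00054 mg/L.
After input A: C = (7.51·0.00054 + 0.268·0.333) / 7.778 = 0.012 mg/L.
After input B: C = (7.778·0.012 + 1.9·0.34) / 9.678 = 0.07639 mg/L.
After input C: C = (9.678·0.07639 + 0.66·0.43) / 10.34 = 0.09896 mg/L.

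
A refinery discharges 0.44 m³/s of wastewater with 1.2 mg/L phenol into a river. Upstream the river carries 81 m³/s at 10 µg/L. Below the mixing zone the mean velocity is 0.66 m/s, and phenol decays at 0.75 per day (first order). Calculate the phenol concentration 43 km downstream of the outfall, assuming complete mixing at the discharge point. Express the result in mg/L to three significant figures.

10 µg/L = 0.01 mg/L.
After complete mixing, C₀ = (0.44·1.2 + 81·0.01) / 81.44 = 0.01643 mg/L.
Travel time t = 4.3e+04 m / 0.66 m/s = 6.515e+04 s = 0.7541 d.
C = 0.01643·exp(−0.75·0.7541) = 0.01643·0.568 = 0.009333 mg/L.

0.00933 mg/L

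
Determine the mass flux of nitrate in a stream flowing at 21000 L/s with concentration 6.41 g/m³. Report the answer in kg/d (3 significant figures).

11600 kg/d

21000 L/s = 21 m³/s.
Mass flux = Q·C = 21 m³/s × 6.41 g/m³ = 134.6 g/s.
= 134.6 g/s × 86.4 = 1.163e+04 kg/d.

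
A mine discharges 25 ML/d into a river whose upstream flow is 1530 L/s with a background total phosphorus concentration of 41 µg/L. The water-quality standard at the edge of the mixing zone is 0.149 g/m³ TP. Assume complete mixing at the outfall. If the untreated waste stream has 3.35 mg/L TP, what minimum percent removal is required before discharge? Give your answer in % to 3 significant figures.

78.5 %

25 ML/d = 0.2894 m³/s.
1530 L/s = 1.53 m³/s.
41 µg/L = 0.041 mg/L.
Mass balance: 0.149·1.819 = 0.2894·Cₑ + 1.53·0.041.
Cₑ = (0.2711 − 0.06273) / 0.2894 = 0.7201 mg/L.
Required removal = 1 − 0.7201/3.35 = 78.51 %.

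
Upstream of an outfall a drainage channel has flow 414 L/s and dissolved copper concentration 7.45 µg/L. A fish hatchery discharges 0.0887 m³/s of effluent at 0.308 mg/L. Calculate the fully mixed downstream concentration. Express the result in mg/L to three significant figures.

0.0605 mg/L

414 L/s = 0.414 m³/s.
7.45 µg/L = 0.00745 mg/L.
Flow-weighted mixing gives C = (0.0887·0.308 + 0.414·0.00745) / (0.0887 + 0.414) = 0.0304/0.5027 = 0.06048 mg/L.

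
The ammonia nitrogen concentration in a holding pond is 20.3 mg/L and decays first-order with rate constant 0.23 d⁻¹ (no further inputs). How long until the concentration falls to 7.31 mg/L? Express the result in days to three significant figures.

t = ln(C₀/C)/k = ln(20.3/7.31)/0.23 = 1.021/0.23 = 4.441 d.

4.44 d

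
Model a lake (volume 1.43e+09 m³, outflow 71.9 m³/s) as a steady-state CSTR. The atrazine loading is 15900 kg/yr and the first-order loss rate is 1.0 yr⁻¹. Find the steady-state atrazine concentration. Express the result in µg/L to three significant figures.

Outflow Q = 71.9 m³/s × 3.156e+07 s/yr = 2.269e+09 m³/yr.
Steady-state CSTR mass balance: W = Q·C + k·V·C, so C = W/(Q + kV).
Q + kV = 2.269e+09 + 1.0·1.43e+09 = 3.699e+09 m³/yr.
C = 15900/3.699e+09 = 4.298e-06 kg/m³ = 0.004298 mg/L = 4.298 µg/L.

4.30 µg/L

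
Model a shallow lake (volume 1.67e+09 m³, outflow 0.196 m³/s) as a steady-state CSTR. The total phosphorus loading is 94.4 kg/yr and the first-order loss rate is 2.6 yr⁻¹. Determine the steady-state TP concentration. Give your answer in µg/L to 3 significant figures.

0.0217 µg/L

Outflow Q = 0.196 m³/s × 3.156e+07 s/yr = 6.185e+06 m³/yr.
Steady-state CSTR mass balance: W = Q·C + k·V·C, so C = W/(Q + kV).
Q + kV = 6.185e+06 + 2.6·1.67e+09 = 4.348e+09 m³/yr.
C = 94.4/4.348e+09 = 2.171e-08 kg/m³ = 2.171e-05 mg/L = 0.02171 µg/L.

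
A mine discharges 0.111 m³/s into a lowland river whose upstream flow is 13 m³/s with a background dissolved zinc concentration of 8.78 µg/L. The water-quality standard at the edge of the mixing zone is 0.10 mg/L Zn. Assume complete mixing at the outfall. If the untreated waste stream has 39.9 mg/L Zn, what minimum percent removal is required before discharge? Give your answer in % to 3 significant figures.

73.0 %

8.78 µg/L = 0.00878 mg/L.
Mass balance: 0.1·13.11 = 0.111·Cₑ + 13·0.00878.
Cₑ = (1.311 − 0.1141) / 0.111 = 10.78 mg/L.
Required removal = 1 − 10.78/39.9 = 72.97 %.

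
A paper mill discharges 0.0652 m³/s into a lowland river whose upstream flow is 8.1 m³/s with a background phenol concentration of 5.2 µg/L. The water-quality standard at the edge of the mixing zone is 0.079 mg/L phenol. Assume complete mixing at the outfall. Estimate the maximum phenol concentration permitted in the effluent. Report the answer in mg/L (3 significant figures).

5.2 µg/L = 0.0052 mg/L.
Mass balance: 0.079·8.165 = 0.0652·Cₑ + 8.1·0.0052.
Cₑ = (0.6451 − 0.04212) / 0.0652 = 9.247 mg/L.

9.25 mg/L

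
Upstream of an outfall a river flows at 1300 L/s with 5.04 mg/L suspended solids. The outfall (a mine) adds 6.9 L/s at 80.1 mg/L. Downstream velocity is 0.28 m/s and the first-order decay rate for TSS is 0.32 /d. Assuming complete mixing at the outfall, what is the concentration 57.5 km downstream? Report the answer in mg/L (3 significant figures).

2.54 mg/L

6.9 L/s = 0.0069 m³/s.
1300 L/s = 1.3 m³/s.
After complete mixing, C₀ = (0.0069·80.1 + 1.3·5.04) / 1.307 = 5.436 mg/L.
Travel time t = 5.75e+04 m / 0.28 m/s = 2.054e+05 s = 2.377 d.
C = 5.436·exp(−0.32·2.377) = 5.436·0.4674 = 2.541 mg/L.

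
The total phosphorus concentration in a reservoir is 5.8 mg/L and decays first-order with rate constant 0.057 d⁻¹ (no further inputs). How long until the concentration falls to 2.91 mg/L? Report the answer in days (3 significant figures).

12.1 d

t = ln(C₀/C)/k = ln(5.8/2.91)/0.057 = 0.6897/0.057 = 12.1 d.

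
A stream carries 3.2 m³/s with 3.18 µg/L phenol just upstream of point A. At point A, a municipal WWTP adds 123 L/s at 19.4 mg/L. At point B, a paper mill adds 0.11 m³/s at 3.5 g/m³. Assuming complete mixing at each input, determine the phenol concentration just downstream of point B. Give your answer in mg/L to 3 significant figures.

0.810 mg/L

3.18 µg/L = 0.00318 mg/L.
123 L/s = 0.123 m³/s.
After input A: C = (3.2·0.00318 + 0.123·19.4) / 3.323 = 0.7211 mg/L.
After input B: C = (3.323·0.7211 + 0.11·3.5) / 3.433 = 0.8102 mg/L.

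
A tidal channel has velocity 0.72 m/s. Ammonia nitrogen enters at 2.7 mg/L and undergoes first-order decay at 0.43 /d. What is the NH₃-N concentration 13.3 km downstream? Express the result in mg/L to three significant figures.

Travel time t = 13.3 km / 0.72 m/s = 1.33e+04/0.72 = 1.847e+04 s = 0.2138 d.
First-order decay: C = 2.7·exp(−0.43·0.2138) = 2.7·0.9122 = 2.463 mg/L.

2.46 mg/L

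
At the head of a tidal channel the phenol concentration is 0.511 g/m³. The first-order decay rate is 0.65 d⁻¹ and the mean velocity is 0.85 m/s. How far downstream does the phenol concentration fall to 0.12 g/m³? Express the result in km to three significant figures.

164 km

From C = C₀·e^(−kt), t = ln(C₀/C)/k = ln(0.511/0.12)/0.65 = 1.449/0.65 = 2.229 d.
Distance = v·t = 0.85 m/s × 1.926e+05 s = 1.637e+05 m = 163.7 km.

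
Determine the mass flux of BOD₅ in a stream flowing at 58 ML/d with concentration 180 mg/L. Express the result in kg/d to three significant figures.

10400 kg/d

58 ML/d = 0.6713 m³/s.
Mass flux = Q·C = 0.6713 m³/s × 180 g/m³ = 120.8 g/s.
= 120.8 g/s × 86.4 = 1.044e+04 kg/d.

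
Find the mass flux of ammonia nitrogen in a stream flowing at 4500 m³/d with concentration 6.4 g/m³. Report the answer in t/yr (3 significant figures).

4500 m³/d = 0.05208 m³/s.
Mass flux = Q·C = 0.05208 m³/s × 6.4 g/m³ = 0.3333 g/s.
= 0.3333 g/s × 31.56 = 10.52 t/yr.

10.5 t/yr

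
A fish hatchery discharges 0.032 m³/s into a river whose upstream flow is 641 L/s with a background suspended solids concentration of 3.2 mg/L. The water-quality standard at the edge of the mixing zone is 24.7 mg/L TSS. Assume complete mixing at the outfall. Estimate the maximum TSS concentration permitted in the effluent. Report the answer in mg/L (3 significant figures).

455 mg/L

641 L/s = 0.641 m³/s.
Mass balance: 24.7·0.673 = 0.032·Cₑ + 0.641·3.2.
Cₑ = (16.62 − 2.051) / 0.032 = 455.4 mg/L.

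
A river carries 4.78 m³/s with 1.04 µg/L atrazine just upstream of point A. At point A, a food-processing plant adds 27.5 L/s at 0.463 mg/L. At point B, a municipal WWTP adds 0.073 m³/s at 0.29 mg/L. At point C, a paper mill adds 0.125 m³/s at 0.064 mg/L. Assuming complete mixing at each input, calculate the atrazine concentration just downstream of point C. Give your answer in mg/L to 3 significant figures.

0.00936 mg/L

1.04 µg/L = 0.00104 mg/L.
27.5 L/s = 0.0275 m³/s.
After input A: C = (4.78·0.00104 + 0.0275·0.463) / 4.808 = 0.003683 mg/L.
After input B: C = (4.808·0.003683 + 0.073·0.29) / 4.881 = 0.007965 mg/L.
After input C: C = (4.881·0.007965 + 0.125·0.064) / 5.006 = 0.009364 mg/L.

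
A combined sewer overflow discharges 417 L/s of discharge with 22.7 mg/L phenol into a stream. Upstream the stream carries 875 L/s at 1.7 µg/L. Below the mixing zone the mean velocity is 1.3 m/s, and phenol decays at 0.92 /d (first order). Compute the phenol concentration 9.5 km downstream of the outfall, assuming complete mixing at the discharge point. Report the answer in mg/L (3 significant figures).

6.78 mg/L

417 L/s = 0.417 m³/s.
875 L/s = 0.875 m³/s.
1.7 µg/L = 0.0017 mg/L.
After complete mixing, C₀ = (0.417·22.7 + 0.875·0.0017) / 1.292 = 7.328 mg/L.
Travel time t = 9500 m / 1.3 m/s = 7308 s = 0.08458 d.
C = 7.328·exp(−0.92·0.08458) = 7.328·0.9251 = 6.779 mg/L.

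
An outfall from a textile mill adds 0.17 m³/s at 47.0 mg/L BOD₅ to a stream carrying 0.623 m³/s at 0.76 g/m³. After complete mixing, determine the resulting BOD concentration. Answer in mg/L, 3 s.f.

10.7 mg/L

By mass balance at complete mixing, C = (0.17·47 + 0.623·0.76) / (0.17 + 0.623) = 8.463/0.793 = 10.67 mg/L.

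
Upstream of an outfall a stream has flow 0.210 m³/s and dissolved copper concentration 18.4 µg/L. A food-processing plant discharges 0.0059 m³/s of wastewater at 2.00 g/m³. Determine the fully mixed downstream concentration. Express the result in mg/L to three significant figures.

0.0726 mg/L

18.4 µg/L = 0.0184 mg/L.
Flow-weighted mixing gives C = (0.0059·2 + 0.21·0.0184) / (0.0059 + 0.21) = 0.01566/0.2159 = 0.07255 mg/L.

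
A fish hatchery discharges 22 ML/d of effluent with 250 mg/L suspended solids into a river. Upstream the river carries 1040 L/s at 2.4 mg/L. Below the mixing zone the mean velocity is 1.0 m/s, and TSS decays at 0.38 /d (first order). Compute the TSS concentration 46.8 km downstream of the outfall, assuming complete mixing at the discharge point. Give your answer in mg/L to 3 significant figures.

41.6 mg/L

22 ML/d = 0.2546 m³/s.
1040 L/s = 1.04 m³/s.
After complete mixing, C₀ = (0.2546·250 + 1.04·2.4) / 1.295 = 51.1 mg/L.
Travel time t = 4.68e+04 m / 1.0 m/s = 4.68e+04 s = 0.5417 d.
C = 51.1·exp(−0.38·0.5417) = 51.1·0.814 = 41.59 mg/L.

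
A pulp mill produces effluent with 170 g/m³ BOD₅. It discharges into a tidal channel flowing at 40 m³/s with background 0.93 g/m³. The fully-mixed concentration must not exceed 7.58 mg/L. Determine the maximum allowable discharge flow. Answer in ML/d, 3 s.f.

141 ML/d

Mass balance at complete mixing: C_std·(Q_w + Q_r) = Q_w·C_e + Q_r·C_b.
Rearranging, Q_w = Q_r·(C_std − C_b)/(C_e − C_std) = 40·(7.58 − 0.93) / (170 − 7.58) = 1.638 m³/s.
= 141.5 ML/d.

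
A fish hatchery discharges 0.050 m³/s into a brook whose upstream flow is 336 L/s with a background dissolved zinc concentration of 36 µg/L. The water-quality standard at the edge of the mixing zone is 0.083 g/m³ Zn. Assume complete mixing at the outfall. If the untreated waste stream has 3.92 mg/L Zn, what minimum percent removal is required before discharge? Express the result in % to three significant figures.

336 L/s = 0.336 m³/s.
36 µg/L = 0.036 mg/L.
Mass balance: 0.083·0.386 = 0.05·Cₑ + 0.336·0.036.
Cₑ = (0.03204 − 0.0121) / 0.05 = 0.3988 mg/L.
Required removal = 1 − 0.3988/3.92 = 89.83 %.

89.8 %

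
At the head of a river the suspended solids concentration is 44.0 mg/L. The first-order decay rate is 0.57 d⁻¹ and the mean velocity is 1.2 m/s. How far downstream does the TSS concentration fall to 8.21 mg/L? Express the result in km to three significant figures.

305 km

From C = C₀·e^(−kt), t = ln(C₀/C)/k = ln(44.0/8.21)/0.57 = 1.679/0.57 = 2.945 d.
Distance = v·t = 1.2 m/s × 2.545e+05 s = 3.054e+05 m = 305.4 km.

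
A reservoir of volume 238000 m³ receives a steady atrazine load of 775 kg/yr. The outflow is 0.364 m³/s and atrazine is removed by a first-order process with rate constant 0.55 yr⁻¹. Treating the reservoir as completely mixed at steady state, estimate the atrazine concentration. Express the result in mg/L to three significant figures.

Outflow Q = 0.364 m³/s × 3.156e+07 s/yr = 1.149e+07 m³/yr.
Steady-state CSTR mass balance: W = Q·C + k·V·C, so C = W/(Q + kV).
Q + kV = 1.149e+07 + 0.55·238000 = 1.162e+07 m³/yr.
C = 775/1.162e+07 = 6.671e-05 kg/m³ = 0.06671 mg/L.

0.0667 mg/L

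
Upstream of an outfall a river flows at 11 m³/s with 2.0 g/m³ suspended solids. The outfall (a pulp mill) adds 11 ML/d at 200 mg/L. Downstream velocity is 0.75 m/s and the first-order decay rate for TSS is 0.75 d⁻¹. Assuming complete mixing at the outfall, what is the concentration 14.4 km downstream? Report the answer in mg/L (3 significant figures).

11 ML/d = 0.1273 m³/s.
After complete mixing, C₀ = (0.1273·200 + 11·2) / 11.13 = 4.265 mg/L.
Travel time t = 1.44e+04 m / 0.75 m/s = 1.92e+04 s = 0.2222 d.
C = 4.265·exp(−0.75·0.2222) = 4.265·0.8465 = 3.611 mg/L.

3.61 mg/L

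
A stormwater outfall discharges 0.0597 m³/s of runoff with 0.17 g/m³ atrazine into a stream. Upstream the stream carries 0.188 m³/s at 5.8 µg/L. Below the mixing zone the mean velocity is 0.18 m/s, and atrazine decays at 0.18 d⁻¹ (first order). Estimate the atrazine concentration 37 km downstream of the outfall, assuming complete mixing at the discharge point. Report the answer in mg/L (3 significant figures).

0.0296 mg/L

5.8 µg/L = 0.0058 mg/L.
After complete mixing, C₀ = (0.0597·0.17 + 0.188·0.0058) / 0.2477 = 0.04538 mg/L.
Travel time t = 3.7e+04 m / 0.18 m/s = 2.056e+05 s = 2.379 d.
C = 0.04538·exp(−0.18·2.379) = 0.04538·0.6517 = 0.02957 mg/L.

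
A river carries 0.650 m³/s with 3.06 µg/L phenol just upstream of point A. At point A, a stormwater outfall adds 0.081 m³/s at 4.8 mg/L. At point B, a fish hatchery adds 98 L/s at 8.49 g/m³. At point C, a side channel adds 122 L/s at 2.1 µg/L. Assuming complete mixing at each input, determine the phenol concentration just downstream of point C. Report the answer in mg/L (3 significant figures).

3.06 µg/L = 0.00306 mg/L.
After input A: C = (0.65·0.00306 + 0.081·4.8) / 0.731 = 0.5346 mg/L.
98 L/s = 0.098 m³/s.
After input B: C = (0.731·0.5346 + 0.098·8.49) / 0.829 = 1.475 mg/L.
122 L/s = 0.122 m³/s.
2.1 µg/L = 0.0021 mg/L.
After input C: C = (0.829·1.475 + 0.122·0.0021) / 0.951 = 1.286 mg/L.

1.29 mg/L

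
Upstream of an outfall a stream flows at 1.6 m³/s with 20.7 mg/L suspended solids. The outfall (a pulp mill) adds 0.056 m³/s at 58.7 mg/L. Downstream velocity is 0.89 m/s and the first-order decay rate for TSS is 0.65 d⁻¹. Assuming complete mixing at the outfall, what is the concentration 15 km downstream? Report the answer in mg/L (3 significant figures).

19.4 mg/L

After complete mixing, C₀ = (0.056·58.7 + 1.6·20.7) / 1.656 = 21.99 mg/L.
Travel time t = 1.5e+04 m / 0.89 m/s = 1.685e+04 s = 0.1951 d.
C = 21.99·exp(−0.65·0.1951) = 21.99·0.8809 = 19.37 mg/L.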